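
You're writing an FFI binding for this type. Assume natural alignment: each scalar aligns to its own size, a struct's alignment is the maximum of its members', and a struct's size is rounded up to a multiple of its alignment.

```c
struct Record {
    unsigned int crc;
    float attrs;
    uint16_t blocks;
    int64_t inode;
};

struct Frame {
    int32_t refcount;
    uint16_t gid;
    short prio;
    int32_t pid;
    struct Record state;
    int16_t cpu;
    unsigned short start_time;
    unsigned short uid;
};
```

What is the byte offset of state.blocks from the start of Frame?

24

Record: 0..4  crc  (4B, 4-aligned); 4..8  attrs  (4B, 4-aligned); 8..10  blocks  (2B, 2-aligned); 10..16  -- padding (6B); 16..24  inode  (8B, 8-aligned); sizeof = 24, alignof = 8
0..4  refcount  (4B, 4-aligned)
4..6  gid  (2B, 2-aligned)
6..8  prio  (2B, 2-aligned)
8..12  pid  (4B, 4-aligned)
12..16  -- padding (4B)
16..40  state  (24B, 8-aligned)
within Record: blocks at 8
16 + 8 = 24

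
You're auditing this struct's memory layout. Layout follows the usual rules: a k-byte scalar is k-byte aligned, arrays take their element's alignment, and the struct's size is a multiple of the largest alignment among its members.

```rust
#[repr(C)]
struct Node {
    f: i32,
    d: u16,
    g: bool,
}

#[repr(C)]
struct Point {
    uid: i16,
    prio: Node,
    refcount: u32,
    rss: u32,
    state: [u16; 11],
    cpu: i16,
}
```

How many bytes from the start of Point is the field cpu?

42

Node: 0..4  f  (4B, 4-aligned); 4..6  d  (2B, 2-aligned); 6..7  g  (1B, 1-aligned); 7..8  -- tail padding (1B); sizeof = 8, alignof = 4
0..2  uid  (2B, 2-aligned)
2..4  -- padding (2B)
4..12  prio  (8B, 4-aligned)
12..16  refcount  (4B, 4-aligned)
16..20  rss  (4B, 4-aligned)
20..42  state  (22B, 2-aligned)
42..44  cpu  (2B, 2-aligned)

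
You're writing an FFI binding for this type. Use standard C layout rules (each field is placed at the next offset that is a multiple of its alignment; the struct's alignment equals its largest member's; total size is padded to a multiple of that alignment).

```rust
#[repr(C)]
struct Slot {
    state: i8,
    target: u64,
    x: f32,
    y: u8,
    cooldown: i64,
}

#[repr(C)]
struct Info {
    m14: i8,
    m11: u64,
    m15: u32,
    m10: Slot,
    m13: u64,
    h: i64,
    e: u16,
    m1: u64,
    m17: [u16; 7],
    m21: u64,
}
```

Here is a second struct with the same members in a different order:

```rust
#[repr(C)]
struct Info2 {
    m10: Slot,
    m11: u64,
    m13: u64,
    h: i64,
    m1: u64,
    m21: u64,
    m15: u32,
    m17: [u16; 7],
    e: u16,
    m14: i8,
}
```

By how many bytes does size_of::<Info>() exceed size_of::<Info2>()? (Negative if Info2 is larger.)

16

Slot: @0: state [1B, align 1] → 1; +7 pad (align 8); @8: target [8B, align 8] → 16; @16: x [4B, align 4] → 20; @20: y [1B, align 1] → 21; +3 pad (align 8); @24: cooldown [8B, align 8] → 32; size 32, align 8
@0: m14 [1B, align 1] → 1
+7 pad (align 8)
@8: m11 [8B, align 8] → 16
@16: m15 [4B, align 4] → 20
+4 pad (align 8)
@24: m10 [32B, align 8] → 56
@56: m13 [8B, align 8] → 64
@64: h [8B, align 8] → 72
@72: e [2B, align 2] → 74
+6 pad (align 8)
@80: m1 [8B, align 8] → 88
@88: m17 [14B, align 2] → 102
+2 pad (align 8)
@104: m21 [8B, align 8] → 112
size 112, align 8
— Info2 —
@0: m10 [32B, align 8] → 32
@32: m11 [8B, align 8] → 40
@40: m13 [8B, align 8] → 48
@48: h [8B, align 8] → 56
@56: m1 [8B, align 8] → 64
@64: m21 [8B, align 8] → 72
@72: m15 [4B, align 4] → 76
@76: m17 [14B, align 2] → 90
@90: e [2B, align 2] → 92
@92: m14 [1B, align 1] → 93
+3 tail pad (align 8)
size 96, align 8
112 − 96 = 16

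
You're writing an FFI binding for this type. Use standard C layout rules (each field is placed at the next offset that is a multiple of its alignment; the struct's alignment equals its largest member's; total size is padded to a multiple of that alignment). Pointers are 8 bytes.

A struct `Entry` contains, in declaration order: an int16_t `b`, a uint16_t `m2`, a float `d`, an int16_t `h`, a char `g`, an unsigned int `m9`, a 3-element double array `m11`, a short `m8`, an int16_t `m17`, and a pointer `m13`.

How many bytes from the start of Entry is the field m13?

0..2  b  (2B, 2-aligned)
2..4  m2  (2B, 2-aligned)
4..8  d  (4B, 4-aligned)
8..10  h  (2B, 2-aligned)
10..11  g  (1B, 1-aligned)
11..12  -- padding (1B)
12..16  m9  (4B, 4-aligned)
16..40  m11  (24B, 8-aligned)
40..42  m8  (2B, 2-aligned)
42..44  m17  (2B, 2-aligned)
44..48  -- padding (4B)
48..56  m13  (8B, 8-aligned)

48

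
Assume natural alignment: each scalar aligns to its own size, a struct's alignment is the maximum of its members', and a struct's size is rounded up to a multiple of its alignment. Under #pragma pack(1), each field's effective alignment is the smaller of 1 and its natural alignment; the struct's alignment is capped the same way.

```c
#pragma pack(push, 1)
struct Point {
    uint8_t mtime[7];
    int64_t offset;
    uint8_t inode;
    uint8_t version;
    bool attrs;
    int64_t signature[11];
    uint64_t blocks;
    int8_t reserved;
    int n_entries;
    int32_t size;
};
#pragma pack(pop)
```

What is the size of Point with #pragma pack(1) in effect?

123

0..7  mtime  (7B, 1-aligned)
7..15  offset  (8B, 1-aligned)
15..16  inode  (1B, 1-aligned)
16..17  version  (1B, 1-aligned)
17..18  attrs  (1B, 1-aligned)
18..106  signature  (88B, 1-aligned)
106..114  blocks  (8B, 1-aligned)
114..115  reserved  (1B, 1-aligned)
115..119  n_entries  (4B, 1-aligned)
119..123  size  (4B, 1-aligned)
sizeof = 123, alignof = 1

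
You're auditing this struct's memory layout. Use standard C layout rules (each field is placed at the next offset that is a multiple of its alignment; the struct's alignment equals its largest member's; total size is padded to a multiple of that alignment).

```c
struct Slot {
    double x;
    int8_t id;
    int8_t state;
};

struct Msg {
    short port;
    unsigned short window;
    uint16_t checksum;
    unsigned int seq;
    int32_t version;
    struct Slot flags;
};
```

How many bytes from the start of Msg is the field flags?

16

Slot: 0..8  x  (8B, 8-aligned); 8..9  id  (1B, 1-aligned); 9..10  state  (1B, 1-aligned); 10..16  -- tail padding (6B); sizeof = 16, alignof = 8
0..2  port  (2B, 2-aligned)
2..4  window  (2B, 2-aligned)
4..6  checksum  (2B, 2-aligned)
6..8  -- padding (2B)
8..12  seq  (4B, 4-aligned)
12..16  version  (4B, 4-aligned)
16..32  flags  (16B, 8-aligned)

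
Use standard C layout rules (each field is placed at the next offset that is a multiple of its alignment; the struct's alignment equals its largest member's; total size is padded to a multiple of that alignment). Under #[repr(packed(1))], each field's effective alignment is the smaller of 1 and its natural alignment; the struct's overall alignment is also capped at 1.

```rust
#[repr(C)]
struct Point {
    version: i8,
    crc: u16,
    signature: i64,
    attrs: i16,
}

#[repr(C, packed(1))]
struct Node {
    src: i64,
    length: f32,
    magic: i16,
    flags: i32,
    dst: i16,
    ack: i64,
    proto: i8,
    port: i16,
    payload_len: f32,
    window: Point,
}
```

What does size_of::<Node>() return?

59 bytes

Point: version at 0 (size 1, align 1) → ends 1; pad 1 to align 2 for crc; crc at 2 (size 2, align 2) → ends 4; pad 4 to align 8 for signature; signature at 8 (size 8, align 8) → ends 16; attrs at 16 (size 2, align 2) → ends 18; tail pad 6 to reach multiple of 8; total 24 bytes, alignment 8
src at 0 (size 8, align 1) → ends 8
length at 8 (size 4, align 1) → ends 12
magic at 12 (size 2, align 1) → ends 14
flags at 14 (size 4, align 1) → ends 18
dst at 18 (size 2, align 1) → ends 20
ack at 20 (size 8, align 1) → ends 28
proto at 28 (size 1, align 1) → ends 29
port at 29 (size 2, align 1) → ends 31
payload_len at 31 (size 4, align 1) → ends 35
window at 35 (size 24, align 1) → ends 59
total 59 bytes, alignment 1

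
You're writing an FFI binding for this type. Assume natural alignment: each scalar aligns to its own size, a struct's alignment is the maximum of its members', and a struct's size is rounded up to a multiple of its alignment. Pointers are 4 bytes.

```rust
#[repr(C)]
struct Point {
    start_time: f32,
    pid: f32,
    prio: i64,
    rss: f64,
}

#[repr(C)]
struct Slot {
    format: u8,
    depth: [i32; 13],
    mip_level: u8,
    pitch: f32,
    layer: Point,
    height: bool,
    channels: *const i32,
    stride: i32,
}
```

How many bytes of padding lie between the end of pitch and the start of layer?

0

Point: 0..4  start_time  (4B, 4-aligned); 4..8  pid  (4B, 4-aligned); 8..16  prio  (8B, 8-aligned); 16..24  rss  (8B, 8-aligned); sizeof = 24, alignof = 8
0..1  format  (1B, 1-aligned)
1..4  -- padding (3B)
4..56  depth  (52B, 4-aligned)
56..57  mip_level  (1B, 1-aligned)
57..60  -- padding (3B)
60..64  pitch  (4B, 4-aligned)
64..88  layer  (24B, 8-aligned)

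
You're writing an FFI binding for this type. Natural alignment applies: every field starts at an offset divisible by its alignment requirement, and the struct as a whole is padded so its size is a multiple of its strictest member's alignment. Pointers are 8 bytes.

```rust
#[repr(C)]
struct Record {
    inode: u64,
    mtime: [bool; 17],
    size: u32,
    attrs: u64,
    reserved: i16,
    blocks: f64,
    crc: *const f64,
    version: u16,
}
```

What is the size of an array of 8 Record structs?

576

inode at 0 (size 8, align 8) → ends 8
mtime at 8 (size 17, align 1) → ends 25
pad 3 to align 4 for size
size at 28 (size 4, align 4) → ends 32
attrs at 32 (size 8, align 8) → ends 40
reserved at 40 (size 2, align 2) → ends 42
pad 6 to align 8 for blocks
blocks at 48 (size 8, align 8) → ends 56
crc at 56 (size 8, align 8) → ends 64
version at 64 (size 2, align 2) → ends 66
tail pad 6 to reach multiple of 8
total 72 bytes, alignment 8
array of 8: 8 × 72 = 576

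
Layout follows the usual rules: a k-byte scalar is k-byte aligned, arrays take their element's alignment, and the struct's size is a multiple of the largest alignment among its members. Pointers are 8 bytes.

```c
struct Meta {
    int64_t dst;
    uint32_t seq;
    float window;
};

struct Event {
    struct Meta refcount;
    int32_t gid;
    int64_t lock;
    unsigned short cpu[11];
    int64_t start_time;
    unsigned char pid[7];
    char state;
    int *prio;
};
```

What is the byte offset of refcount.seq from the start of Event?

Meta: @0: dst [8B, align 8] → 8; @8: seq [4B, align 4] → 12; @12: window [4B, align 4] → 16; size 16, align 8
@0: refcount [16B, align 8] → 16
within Meta: seq at 8
0 + 8 = 8

8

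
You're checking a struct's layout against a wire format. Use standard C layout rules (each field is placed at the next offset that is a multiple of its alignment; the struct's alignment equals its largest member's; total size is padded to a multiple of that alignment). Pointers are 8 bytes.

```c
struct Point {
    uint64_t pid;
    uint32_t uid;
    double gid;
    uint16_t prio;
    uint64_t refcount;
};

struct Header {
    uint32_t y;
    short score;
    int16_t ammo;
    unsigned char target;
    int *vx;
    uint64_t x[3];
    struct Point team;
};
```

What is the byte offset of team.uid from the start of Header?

56

Point: 0..8  pid  (8B, 8-aligned); 8..12  uid  (4B, 4-aligned); 12..16  -- padding (4B); 16..24  gid  (8B, 8-aligned); 24..26  prio  (2B, 2-aligned); 26..32  -- padding (6B); 32..40  refcount  (8B, 8-aligned); sizeof = 40, alignof = 8
0..4  y  (4B, 4-aligned)
4..6  score  (2B, 2-aligned)
6..8  ammo  (2B, 2-aligned)
8..9  target  (1B, 1-aligned)
9..16  -- padding (7B)
16..24  vx  (8B, 8-aligned)
24..48  x  (24B, 8-aligned)
48..88  team  (40B, 8-aligned)
within Point: uid at 8
48 + 8 = 56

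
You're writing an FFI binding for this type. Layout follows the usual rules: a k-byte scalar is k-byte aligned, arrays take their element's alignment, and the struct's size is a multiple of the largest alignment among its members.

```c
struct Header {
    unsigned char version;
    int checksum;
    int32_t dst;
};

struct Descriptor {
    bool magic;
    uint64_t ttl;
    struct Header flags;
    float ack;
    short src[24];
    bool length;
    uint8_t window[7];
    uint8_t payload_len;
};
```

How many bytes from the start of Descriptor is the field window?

81

Header: @0: version [1B, align 1] → 1; +3 pad (align 4); @4: checksum [4B, align 4] → 8; @8: dst [4B, align 4] → 12; size 12, align 4
@0: magic [1B, align 1] → 1
+7 pad (align 8)
@8: ttl [8B, align 8] → 16
@16: flags [12B, align 4] → 28
@28: ack [4B, align 4] → 32
@32: src [48B, align 2] → 80
@80: length [1B, align 1] → 81
@81: window [7B, align 1] → 88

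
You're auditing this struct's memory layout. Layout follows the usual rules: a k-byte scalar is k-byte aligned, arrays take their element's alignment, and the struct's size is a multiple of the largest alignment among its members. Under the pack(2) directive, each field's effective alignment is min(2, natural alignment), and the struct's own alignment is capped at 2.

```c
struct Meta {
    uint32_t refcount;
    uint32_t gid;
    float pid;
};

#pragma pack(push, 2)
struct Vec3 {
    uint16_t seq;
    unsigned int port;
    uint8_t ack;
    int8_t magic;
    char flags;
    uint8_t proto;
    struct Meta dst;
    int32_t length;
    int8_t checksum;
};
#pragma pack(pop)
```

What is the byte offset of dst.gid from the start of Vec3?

14

Meta: @0: refcount [4B, align 4] → 4; @4: gid [4B, align 4] → 8; @8: pid [4B, align 4] → 12; size 12, align 4
@0: seq [2B, align 2] → 2
@2: port [4B, align 2] → 6
@6: ack [1B, align 1] → 7
@7: magic [1B, align 1] → 8
@8: flags [1B, align 1] → 9
@9: proto [1B, align 1] → 10
@10: dst [12B, align 2] → 22
within Meta: gid at 4
10 + 4 = 14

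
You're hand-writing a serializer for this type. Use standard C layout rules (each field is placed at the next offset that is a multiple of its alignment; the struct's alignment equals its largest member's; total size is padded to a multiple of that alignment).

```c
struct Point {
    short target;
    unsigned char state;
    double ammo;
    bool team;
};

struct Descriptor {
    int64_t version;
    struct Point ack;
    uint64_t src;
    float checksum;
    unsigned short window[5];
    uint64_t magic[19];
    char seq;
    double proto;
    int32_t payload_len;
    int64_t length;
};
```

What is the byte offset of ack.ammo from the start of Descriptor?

Point: @0: target [2B, align 2] → 2; @2: state [1B, align 1] → 3; +5 pad (align 8); @8: ammo [8B, align 8] → 16; @16: team [1B, align 1] → 17; +7 tail pad (align 8); size 24, align 8
@0: version [8B, align 8] → 8
@8: ack [24B, align 8] → 32
within Point: ammo at 8
8 + 8 = 16

16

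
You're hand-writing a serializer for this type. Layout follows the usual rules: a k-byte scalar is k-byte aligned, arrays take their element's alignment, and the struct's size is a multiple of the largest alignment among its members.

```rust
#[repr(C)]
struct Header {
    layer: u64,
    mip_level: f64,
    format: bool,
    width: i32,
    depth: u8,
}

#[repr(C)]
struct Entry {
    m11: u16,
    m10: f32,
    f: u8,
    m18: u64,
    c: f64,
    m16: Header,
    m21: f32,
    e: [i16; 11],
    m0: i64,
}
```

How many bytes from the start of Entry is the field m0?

Header: 0..8  layer  (8B, 8-aligned); 8..16  mip_level  (8B, 8-aligned); 16..17  format  (1B, 1-aligned); 17..20  -- padding (3B); 20..24  width  (4B, 4-aligned); 24..25  depth  (1B, 1-aligned); 25..32  -- tail padding (7B); sizeof = 32, alignof = 8
0..2  m11  (2B, 2-aligned)
2..4  -- padding (2B)
4..8  m10  (4B, 4-aligned)
8..9  f  (1B, 1-aligned)
9..16  -- padding (7B)
16..24  m18  (8B, 8-aligned)
24..32  c  (8B, 8-aligned)
32..64  m16  (32B, 8-aligned)
64..68  m21  (4B, 4-aligned)
68..90  e  (22B, 2-aligned)
90..96  -- padding (6B)
96..104  m0  (8B, 8-aligned)

96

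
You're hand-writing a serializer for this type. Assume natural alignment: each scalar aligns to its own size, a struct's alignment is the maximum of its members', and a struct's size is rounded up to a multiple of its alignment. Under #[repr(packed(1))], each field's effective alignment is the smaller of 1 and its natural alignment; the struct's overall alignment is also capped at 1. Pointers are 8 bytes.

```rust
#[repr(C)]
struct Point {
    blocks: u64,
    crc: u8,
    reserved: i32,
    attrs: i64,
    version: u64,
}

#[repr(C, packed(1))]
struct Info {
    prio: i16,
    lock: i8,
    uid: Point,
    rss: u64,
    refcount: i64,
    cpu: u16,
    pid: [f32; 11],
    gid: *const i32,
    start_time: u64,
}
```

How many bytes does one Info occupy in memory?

113 bytes

Point: 0..8  blocks  (8B, 8-aligned); 8..9  crc  (1B, 1-aligned); 9..12  -- padding (3B); 12..16  reserved  (4B, 4-aligned); 16..24  attrs  (8B, 8-aligned); 24..32  version  (8B, 8-aligned); sizeof = 32, alignof = 8
0..2  prio  (2B, 1-aligned)
2..3  lock  (1B, 1-aligned)
3..35  uid  (32B, 1-aligned)
35..43  rss  (8B, 1-aligned)
43..51  refcount  (8B, 1-aligned)
51..53  cpu  (2B, 1-aligned)
53..97  pid  (44B, 1-aligned)
97..105  gid  (8B, 1-aligned)
105..113  start_time  (8B, 1-aligned)
sizeof = 113, alignof = 1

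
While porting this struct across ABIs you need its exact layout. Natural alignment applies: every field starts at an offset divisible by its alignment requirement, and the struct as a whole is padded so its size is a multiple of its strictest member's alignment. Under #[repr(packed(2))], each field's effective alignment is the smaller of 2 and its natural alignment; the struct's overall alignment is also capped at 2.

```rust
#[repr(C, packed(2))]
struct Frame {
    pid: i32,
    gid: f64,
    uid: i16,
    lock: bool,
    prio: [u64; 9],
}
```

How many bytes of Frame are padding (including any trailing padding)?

@0: pid [4B, align 2] → 4
@4: gid [8B, align 2] → 12
@12: uid [2B, align 2] → 14
@14: lock [1B, align 1] → 15
+1 pad (align 2)
@16: prio [72B, align 2] → 88
size 88, align 2
data bytes 87, size 88 → padding 1

1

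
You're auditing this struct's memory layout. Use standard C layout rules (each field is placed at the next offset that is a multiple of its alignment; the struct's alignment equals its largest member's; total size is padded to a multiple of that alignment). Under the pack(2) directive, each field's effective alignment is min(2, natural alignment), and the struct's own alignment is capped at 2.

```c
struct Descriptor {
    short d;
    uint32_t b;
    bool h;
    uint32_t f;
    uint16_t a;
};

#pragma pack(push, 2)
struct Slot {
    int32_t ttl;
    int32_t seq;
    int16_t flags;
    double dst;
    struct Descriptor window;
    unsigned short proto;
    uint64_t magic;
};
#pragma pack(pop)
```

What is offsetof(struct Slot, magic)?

Descriptor: 0..2  d  (2B, 2-aligned); 2..4  -- padding (2B); 4..8  b  (4B, 4-aligned); 8..9  h  (1B, 1-aligned); 9..12  -- padding (3B); 12..16  f  (4B, 4-aligned); 16..18  a  (2B, 2-aligned); 18..20  -- tail padding (2B); sizeof = 20, alignof = 4
0..4  ttl  (4B, 2-aligned)
4..8  seq  (4B, 2-aligned)
8..10  flags  (2B, 2-aligned)
10..18  dst  (8B, 2-aligned)
18..38  window  (20B, 2-aligned)
38..40  proto  (2B, 2-aligned)
40..48  magic  (8B, 2-aligned)

40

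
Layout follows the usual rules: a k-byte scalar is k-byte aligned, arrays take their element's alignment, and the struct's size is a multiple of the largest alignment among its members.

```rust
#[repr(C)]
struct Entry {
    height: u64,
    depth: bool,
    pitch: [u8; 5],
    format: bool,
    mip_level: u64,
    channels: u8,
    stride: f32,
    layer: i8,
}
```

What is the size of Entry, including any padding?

40

height at 0 (size 8, align 8) → ends 8
depth at 8 (size 1, align 1) → ends 9
pitch at 9 (size 5, align 1) → ends 14
format at 14 (size 1, align 1) → ends 15
pad 1 to align 8 for mip_level
mip_level at 16 (size 8, align 8) → ends 24
channels at 24 (size 1, align 1) → ends 25
pad 3 to align 4 for stride
stride at 28 (size 4, align 4) → ends 32
layer at 32 (size 1, align 1) → ends 33
tail pad 7 to reach multiple of 8
total 40 bytes, alignment 8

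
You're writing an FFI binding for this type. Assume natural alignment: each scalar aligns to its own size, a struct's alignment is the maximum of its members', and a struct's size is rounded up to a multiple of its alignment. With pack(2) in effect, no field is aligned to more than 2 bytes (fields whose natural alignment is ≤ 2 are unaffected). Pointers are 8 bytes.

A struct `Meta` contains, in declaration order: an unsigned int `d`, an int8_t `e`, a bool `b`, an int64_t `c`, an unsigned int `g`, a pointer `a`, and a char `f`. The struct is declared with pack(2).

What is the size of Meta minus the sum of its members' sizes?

1

d at 0 (size 4, align 2) → ends 4
e at 4 (size 1, align 1) → ends 5
b at 5 (size 1, align 1) → ends 6
c at 6 (size 8, align 2) → ends 14
g at 14 (size 4, align 2) → ends 18
a at 18 (size 8, align 2) → ends 26
f at 26 (size 1, align 1) → ends 27
tail pad 1 to reach multiple of 2
total 28 bytes, alignment 2
data bytes 27, size 28 → padding 1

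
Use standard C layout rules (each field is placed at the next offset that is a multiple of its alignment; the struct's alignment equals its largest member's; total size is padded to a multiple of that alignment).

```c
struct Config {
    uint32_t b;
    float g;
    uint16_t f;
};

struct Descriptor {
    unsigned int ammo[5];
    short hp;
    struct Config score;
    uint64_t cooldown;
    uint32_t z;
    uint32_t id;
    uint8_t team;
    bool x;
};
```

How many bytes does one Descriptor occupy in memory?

64 bytes

Config: b at 0 (size 4, align 4) → ends 4; g at 4 (size 4, align 4) → ends 8; f at 8 (size 2, align 2) → ends 10; tail pad 2 to reach multiple of 4; total 12 bytes, alignment 4
ammo at 0 (size 20, align 4) → ends 20
hp at 20 (size 2, align 2) → ends 22
pad 2 to align 4 for score
score at 24 (size 12, align 4) → ends 36
pad 4 to align 8 for cooldown
cooldown at 40 (size 8, align 8) → ends 48
z at 48 (size 4, align 4) → ends 52
id at 52 (size 4, align 4) → ends 56
team at 56 (size 1, align 1) → ends 57
x at 57 (size 1, align 1) → ends 58
tail pad 6 to reach multiple of 8
total 64 bytes, alignment 8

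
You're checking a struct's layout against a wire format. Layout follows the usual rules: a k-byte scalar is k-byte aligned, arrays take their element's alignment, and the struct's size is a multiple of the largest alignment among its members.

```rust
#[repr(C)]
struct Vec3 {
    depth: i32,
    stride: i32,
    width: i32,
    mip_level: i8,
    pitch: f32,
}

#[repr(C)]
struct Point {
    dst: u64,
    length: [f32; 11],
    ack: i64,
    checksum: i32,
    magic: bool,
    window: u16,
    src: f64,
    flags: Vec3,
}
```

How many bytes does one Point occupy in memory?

104 bytes

Vec3: 0..4  depth  (4B, 4-aligned); 4..8  stride  (4B, 4-aligned); 8..12  width  (4B, 4-aligned); 12..13  mip_level  (1B, 1-aligned); 13..16  -- padding (3B); 16..20  pitch  (4B, 4-aligned); sizeof = 20, alignof = 4
0..8  dst  (8B, 8-aligned)
8..52  length  (44B, 4-aligned)
52..56  -- padding (4B)
56..64  ack  (8B, 8-aligned)
64..68  checksum  (4B, 4-aligned)
68..69  magic  (1B, 1-aligned)
69..70  -- padding (1B)
70..72  window  (2B, 2-aligned)
72..80  src  (8B, 8-aligned)
80..100  flags  (20B, 4-aligned)
100..104  -- tail padding (4B)
sizeof = 104, alignof = 8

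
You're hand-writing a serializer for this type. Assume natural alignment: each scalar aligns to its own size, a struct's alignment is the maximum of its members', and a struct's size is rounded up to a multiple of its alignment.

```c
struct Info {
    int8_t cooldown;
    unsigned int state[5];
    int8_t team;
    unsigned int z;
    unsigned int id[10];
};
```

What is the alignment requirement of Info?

4

member alignments: cooldown=1, state=4, team=1, z=4, id=4
max = 4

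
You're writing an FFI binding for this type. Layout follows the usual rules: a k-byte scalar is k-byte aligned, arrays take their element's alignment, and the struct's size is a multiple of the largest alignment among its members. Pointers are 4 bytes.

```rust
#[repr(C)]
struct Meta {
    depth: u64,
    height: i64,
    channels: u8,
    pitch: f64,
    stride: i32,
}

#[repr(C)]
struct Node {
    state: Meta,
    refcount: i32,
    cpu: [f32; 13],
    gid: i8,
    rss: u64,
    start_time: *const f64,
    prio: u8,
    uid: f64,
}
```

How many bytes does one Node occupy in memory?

Meta: depth at 0 (size 8, align 8) → ends 8; height at 8 (size 8, align 8) → ends 16; channels at 16 (size 1, align 1) → ends 17; pad 7 to align 8 for pitch; pitch at 24 (size 8, align 8) → ends 32; stride at 32 (size 4, align 4) → ends 36; tail pad 4 to reach multiple of 8; total 40 bytes, alignment 8
state at 0 (size 40, align 8) → ends 40
refcount at 40 (size 4, align 4) → ends 44
cpu at 44 (size 52, align 4) → ends 96
gid at 96 (size 1, align 1) → ends 97
pad 7 to align 8 for rss
rss at 104 (size 8, align 8) → ends 112
start_time at 112 (size 4, align 4) → ends 116
prio at 116 (size 1, align 1) → ends 117
pad 3 to align 8 for uid
uid at 120 (size 8, align 8) → ends 128
total 128 bytes, alignment 8

128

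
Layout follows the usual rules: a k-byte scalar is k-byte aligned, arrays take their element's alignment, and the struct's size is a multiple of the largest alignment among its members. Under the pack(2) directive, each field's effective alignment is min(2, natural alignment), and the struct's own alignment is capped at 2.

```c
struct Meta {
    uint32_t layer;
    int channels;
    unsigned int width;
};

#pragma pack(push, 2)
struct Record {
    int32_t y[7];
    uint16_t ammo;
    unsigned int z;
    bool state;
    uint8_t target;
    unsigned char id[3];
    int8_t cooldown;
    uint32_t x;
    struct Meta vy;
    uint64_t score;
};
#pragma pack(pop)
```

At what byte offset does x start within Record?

40

Meta: @0: layer [4B, align 4] → 4; @4: channels [4B, align 4] → 8; @8: width [4B, align 4] → 12; size 12, align 4
@0: y [28B, align 2] → 28
@28: ammo [2B, align 2] → 30
@30: z [4B, align 2] → 34
@34: state [1B, align 1] → 35
@35: target [1B, align 1] → 36
@36: id [3B, align 1] → 39
@39: cooldown [1B, align 1] → 40
@40: x [4B, align 2] → 44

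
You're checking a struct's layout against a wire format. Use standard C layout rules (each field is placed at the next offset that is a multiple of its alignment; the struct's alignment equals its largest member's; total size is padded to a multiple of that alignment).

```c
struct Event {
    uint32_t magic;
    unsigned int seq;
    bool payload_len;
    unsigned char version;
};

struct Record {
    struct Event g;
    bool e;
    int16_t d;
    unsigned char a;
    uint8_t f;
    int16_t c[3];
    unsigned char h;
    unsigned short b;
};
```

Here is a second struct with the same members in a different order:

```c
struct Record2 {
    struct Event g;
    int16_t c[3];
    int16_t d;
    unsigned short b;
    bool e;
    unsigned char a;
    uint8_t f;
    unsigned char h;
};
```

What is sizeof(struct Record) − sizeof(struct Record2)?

0

Event: 0..4  magic  (4B, 4-aligned); 4..8  seq  (4B, 4-aligned); 8..9  payload_len  (1B, 1-aligned); 9..10  version  (1B, 1-aligned); 10..12  -- tail padding (2B); sizeof = 12, alignof = 4
0..12  g  (12B, 4-aligned)
12..13  e  (1B, 1-aligned)
13..14  -- padding (1B)
14..16  d  (2B, 2-aligned)
16..17  a  (1B, 1-aligned)
17..18  f  (1B, 1-aligned)
18..24  c  (6B, 2-aligned)
24..25  h  (1B, 1-aligned)
25..26  -- padding (1B)
26..28  b  (2B, 2-aligned)
sizeof = 28, alignof = 4
— Record2 —
0..12  g  (12B, 4-aligned)
12..18  c  (6B, 2-aligned)
18..20  d  (2B, 2-aligned)
20..22  b  (2B, 2-aligned)
22..23  e  (1B, 1-aligned)
23..24  a  (1B, 1-aligned)
24..25  f  (1B, 1-aligned)
25..26  h  (1B, 1-aligned)
26..28  -- tail padding (2B)
sizeof = 28, alignof = 4
28 − 28 = 0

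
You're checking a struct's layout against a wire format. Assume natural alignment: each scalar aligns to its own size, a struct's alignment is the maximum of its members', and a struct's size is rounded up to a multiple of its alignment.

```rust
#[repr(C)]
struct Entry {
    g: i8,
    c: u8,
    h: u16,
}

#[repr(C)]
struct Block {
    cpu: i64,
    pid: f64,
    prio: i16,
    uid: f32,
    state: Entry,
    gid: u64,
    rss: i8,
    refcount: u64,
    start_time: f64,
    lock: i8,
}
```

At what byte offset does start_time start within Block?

Entry: 0..1  g  (1B, 1-aligned); 1..2  c  (1B, 1-aligned); 2..4  h  (2B, 2-aligned); sizeof = 4, alignof = 2
0..8  cpu  (8B, 8-aligned)
8..16  pid  (8B, 8-aligned)
16..18  prio  (2B, 2-aligned)
18..20  -- padding (2B)
20..24  uid  (4B, 4-aligned)
24..28  state  (4B, 2-aligned)
28..32  -- padding (4B)
32..40  gid  (8B, 8-aligned)
40..41  rss  (1B, 1-aligned)
41..48  -- padding (7B)
48..56  refcount  (8B, 8-aligned)
56..64  start_time  (8B, 8-aligned)

56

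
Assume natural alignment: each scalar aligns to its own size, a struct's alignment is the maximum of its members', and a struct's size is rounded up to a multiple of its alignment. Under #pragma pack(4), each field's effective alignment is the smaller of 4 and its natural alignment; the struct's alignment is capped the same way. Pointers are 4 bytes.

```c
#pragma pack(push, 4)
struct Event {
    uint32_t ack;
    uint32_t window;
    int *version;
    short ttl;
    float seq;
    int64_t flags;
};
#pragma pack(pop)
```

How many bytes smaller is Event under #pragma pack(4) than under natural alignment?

4

natural layout:
  @0: ack [4B, align 4] → 4
  @4: window [4B, align 4] → 8
  @8: version [4B, align 4] → 12
  @12: ttl [2B, align 2] → 14
  +2 pad (align 4)
  @16: seq [4B, align 4] → 20
  +4 pad (align 8)
  @24: flags [8B, align 8] → 32
  size 32, align 8
packed(4) layout:
  @0: ack [4B, align 4] → 4
  @4: window [4B, align 4] → 8
  @8: version [4B, align 4] → 12
  @12: ttl [2B, align 2] → 14
  +2 pad (align 4)
  @16: seq [4B, align 4] → 20
  @20: flags [8B, align 4] → 28
  size 28, align 4
32 − 28 = 4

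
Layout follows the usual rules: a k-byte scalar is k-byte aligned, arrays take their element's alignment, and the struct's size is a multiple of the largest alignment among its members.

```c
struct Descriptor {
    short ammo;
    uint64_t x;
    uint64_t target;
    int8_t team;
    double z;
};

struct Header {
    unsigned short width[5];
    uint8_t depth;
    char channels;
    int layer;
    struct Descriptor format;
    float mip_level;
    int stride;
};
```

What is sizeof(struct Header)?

Descriptor: ammo at 0 (size 2, align 2) → ends 2; pad 6 to align 8 for x; x at 8 (size 8, align 8) → ends 16; target at 16 (size 8, align 8) → ends 24; team at 24 (size 1, align 1) → ends 25; pad 7 to align 8 for z; z at 32 (size 8, align 8) → ends 40; total 40 bytes, alignment 8
width at 0 (size 10, align 2) → ends 10
depth at 10 (size 1, align 1) → ends 11
channels at 11 (size 1, align 1) → ends 12
layer at 12 (size 4, align 4) → ends 16
format at 16 (size 40, align 8) → ends 56
mip_level at 56 (size 4, align 4) → ends 60
stride at 60 (size 4, align 4) → ends 64
total 64 bytes, alignment 8

64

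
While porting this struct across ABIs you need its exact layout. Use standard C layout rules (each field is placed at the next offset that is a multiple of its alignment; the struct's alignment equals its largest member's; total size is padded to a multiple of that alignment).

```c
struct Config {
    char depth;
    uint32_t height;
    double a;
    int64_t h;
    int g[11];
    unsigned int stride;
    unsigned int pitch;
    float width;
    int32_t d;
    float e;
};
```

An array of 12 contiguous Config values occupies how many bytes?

1056

0..1  depth  (1B, 1-aligned)
1..4  -- padding (3B)
4..8  height  (4B, 4-aligned)
8..16  a  (8B, 8-aligned)
16..24  h  (8B, 8-aligned)
24..68  g  (44B, 4-aligned)
68..72  stride  (4B, 4-aligned)
72..76  pitch  (4B, 4-aligned)
76..80  width  (4B, 4-aligned)
80..84  d  (4B, 4-aligned)
84..88  e  (4B, 4-aligned)
sizeof = 88, alignof = 8
array of 12: 12 × 88 = 1056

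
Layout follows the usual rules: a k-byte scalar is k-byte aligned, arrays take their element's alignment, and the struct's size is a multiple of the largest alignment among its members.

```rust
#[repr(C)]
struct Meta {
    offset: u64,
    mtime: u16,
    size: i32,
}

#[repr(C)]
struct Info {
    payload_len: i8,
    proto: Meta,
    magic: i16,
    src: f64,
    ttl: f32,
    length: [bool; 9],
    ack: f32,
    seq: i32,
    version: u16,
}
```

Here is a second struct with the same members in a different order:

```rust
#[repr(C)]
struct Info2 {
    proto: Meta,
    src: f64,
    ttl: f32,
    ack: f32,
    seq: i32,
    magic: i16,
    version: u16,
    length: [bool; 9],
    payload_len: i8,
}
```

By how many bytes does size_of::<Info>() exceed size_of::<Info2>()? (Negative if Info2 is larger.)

Meta: 0..8  offset  (8B, 8-aligned); 8..10  mtime  (2B, 2-aligned); 10..12  -- padding (2B); 12..16  size  (4B, 4-aligned); sizeof = 16, alignof = 8
0..1  payload_len  (1B, 1-aligned)
1..8  -- padding (7B)
8..24  proto  (16B, 8-aligned)
24..26  magic  (2B, 2-aligned)
26..32  -- padding (6B)
32..40  src  (8B, 8-aligned)
40..44  ttl  (4B, 4-aligned)
44..53  length  (9B, 1-aligned)
53..56  -- padding (3B)
56..60  ack  (4B, 4-aligned)
60..64  seq  (4B, 4-aligned)
64..66  version  (2B, 2-aligned)
66..72  -- tail padding (6B)
sizeof = 72, alignof = 8
— Info2 —
0..16  proto  (16B, 8-aligned)
16..24  src  (8B, 8-aligned)
24..28  ttl  (4B, 4-aligned)
28..32  ack  (4B, 4-aligned)
32..36  seq  (4B, 4-aligned)
36..38  magic  (2B, 2-aligned)
38..40  version  (2B, 2-aligned)
40..49  length  (9B, 1-aligned)
49..50  payload_len  (1B, 1-aligned)
50..56  -- tail padding (6B)
sizeof = 56, alignof = 8
72 − 56 = 16

16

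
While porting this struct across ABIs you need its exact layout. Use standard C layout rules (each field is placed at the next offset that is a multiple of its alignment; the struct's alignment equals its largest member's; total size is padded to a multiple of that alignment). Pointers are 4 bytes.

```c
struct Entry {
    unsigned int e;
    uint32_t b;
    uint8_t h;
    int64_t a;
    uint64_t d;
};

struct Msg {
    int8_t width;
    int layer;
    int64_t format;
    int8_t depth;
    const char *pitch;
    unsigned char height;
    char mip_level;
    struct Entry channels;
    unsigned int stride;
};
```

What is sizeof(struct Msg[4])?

288

Entry: @0: e [4B, align 4] → 4; @4: b [4B, align 4] → 8; @8: h [1B, align 1] → 9; +7 pad (align 8); @16: a [8B, align 8] → 24; @24: d [8B, align 8] → 32; size 32, align 8
@0: width [1B, align 1] → 1
+3 pad (align 4)
@4: layer [4B, align 4] → 8
@8: format [8B, align 8] → 16
@16: depth [1B, align 1] → 17
+3 pad (align 4)
@20: pitch [4B, align 4] → 24
@24: height [1B, align 1] → 25
@25: mip_level [1B, align 1] → 26
+6 pad (align 8)
@32: channels [32B, align 8] → 64
@64: stride [4B, align 4] → 68
+4 tail pad (align 8)
size 72, align 8
array of 4: 4 × 72 = 288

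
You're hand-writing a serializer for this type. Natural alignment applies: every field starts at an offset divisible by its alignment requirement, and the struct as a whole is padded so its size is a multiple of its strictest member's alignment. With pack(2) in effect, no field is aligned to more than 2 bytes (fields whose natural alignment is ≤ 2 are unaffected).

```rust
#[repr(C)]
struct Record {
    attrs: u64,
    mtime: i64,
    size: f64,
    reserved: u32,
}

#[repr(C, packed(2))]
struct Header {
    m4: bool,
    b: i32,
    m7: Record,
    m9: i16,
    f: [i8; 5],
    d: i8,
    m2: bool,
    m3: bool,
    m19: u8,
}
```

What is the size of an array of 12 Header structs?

Record: attrs at 0 (size 8, align 8) → ends 8; mtime at 8 (size 8, align 8) → ends 16; size at 16 (size 8, align 8) → ends 24; reserved at 24 (size 4, align 4) → ends 28; tail pad 4 to reach multiple of 8; total 32 bytes, alignment 8
m4 at 0 (size 1, align 1) → ends 1
pad 1 to align 2 for b
b at 2 (size 4, align 2) → ends 6
m7 at 6 (size 32, align 2) → ends 38
m9 at 38 (size 2, align 2) → ends 40
f at 40 (size 5, align 1) → ends 45
d at 45 (size 1, align 1) → ends 46
m2 at 46 (size 1, align 1) → ends 47
m3 at 47 (size 1, align 1) → ends 48
m19 at 48 (size 1, align 1) → ends 49
tail pad 1 to reach multiple of 2
total 50 bytes, alignment 2
array of 12: 12 × 50 = 600

600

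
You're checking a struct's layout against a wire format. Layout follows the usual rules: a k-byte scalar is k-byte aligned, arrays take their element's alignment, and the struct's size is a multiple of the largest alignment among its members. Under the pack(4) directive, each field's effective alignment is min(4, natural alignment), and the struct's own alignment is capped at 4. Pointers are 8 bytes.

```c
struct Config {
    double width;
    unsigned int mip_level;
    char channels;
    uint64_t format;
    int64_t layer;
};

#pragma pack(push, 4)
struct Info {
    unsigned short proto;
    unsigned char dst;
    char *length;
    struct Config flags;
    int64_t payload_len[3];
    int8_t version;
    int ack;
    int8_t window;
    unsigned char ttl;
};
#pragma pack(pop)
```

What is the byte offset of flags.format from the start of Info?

28

Config: width at 0 (size 8, align 8) → ends 8; mip_level at 8 (size 4, align 4) → ends 12; channels at 12 (size 1, align 1) → ends 13; pad 3 to align 8 for format; format at 16 (size 8, align 8) → ends 24; layer at 24 (size 8, align 8) → ends 32; total 32 bytes, alignment 8
proto at 0 (size 2, align 2) → ends 2
dst at 2 (size 1, align 1) → ends 3
pad 1 to align 4 for length
length at 4 (size 8, align 4) → ends 12
flags at 12 (size 32, align 4) → ends 44
within Config: format at 16
12 + 16 = 28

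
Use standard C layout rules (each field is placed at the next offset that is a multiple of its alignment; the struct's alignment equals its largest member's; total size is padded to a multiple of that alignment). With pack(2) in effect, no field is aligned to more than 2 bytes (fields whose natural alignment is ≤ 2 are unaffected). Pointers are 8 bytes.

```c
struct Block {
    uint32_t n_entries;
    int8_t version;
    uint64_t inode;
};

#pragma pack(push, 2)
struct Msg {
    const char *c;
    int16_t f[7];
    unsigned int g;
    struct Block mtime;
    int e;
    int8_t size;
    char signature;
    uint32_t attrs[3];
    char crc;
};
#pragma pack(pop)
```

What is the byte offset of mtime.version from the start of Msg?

Block: n_entries at 0 (size 4, align 4) → ends 4; version at 4 (size 1, align 1) → ends 5; pad 3 to align 8 for inode; inode at 8 (size 8, align 8) → ends 16; total 16 bytes, alignment 8
c at 0 (size 8, align 2) → ends 8
f at 8 (size 14, align 2) → ends 22
g at 22 (size 4, align 2) → ends 26
mtime at 26 (size 16, align 2) → ends 42
within Block: version at 4
26 + 4 = 30

30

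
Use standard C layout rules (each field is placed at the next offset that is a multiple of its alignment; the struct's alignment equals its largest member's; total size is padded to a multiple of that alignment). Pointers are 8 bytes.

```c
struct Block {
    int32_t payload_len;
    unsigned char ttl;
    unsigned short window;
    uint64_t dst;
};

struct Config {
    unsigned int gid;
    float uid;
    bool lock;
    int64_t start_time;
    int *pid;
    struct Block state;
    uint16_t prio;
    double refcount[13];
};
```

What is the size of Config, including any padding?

160 bytes

Block: payload_len at 0 (size 4, align 4) → ends 4; ttl at 4 (size 1, align 1) → ends 5; pad 1 to align 2 for window; window at 6 (size 2, align 2) → ends 8; dst at 8 (size 8, align 8) → ends 16; total 16 bytes, alignment 8
gid at 0 (size 4, align 4) → ends 4
uid at 4 (size 4, align 4) → ends 8
lock at 8 (size 1, align 1) → ends 9
pad 7 to align 8 for start_time
start_time at 16 (size 8, align 8) → ends 24
pid at 24 (size 8, align 8) → ends 32
state at 32 (size 16, align 8) → ends 48
prio at 48 (size 2, align 2) → ends 50
pad 6 to align 8 for refcount
refcount at 56 (size 104, align 8) → ends 160
total 160 bytes, alignment 8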